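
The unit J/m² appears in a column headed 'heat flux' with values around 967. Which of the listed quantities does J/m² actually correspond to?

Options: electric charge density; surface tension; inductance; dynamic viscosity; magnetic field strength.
surface tension

heat flux should have units dimensionally equivalent to kg / s^3 (e.g. W/m²).
The given unit 'J/m²' reduces to kg / s^2. Of the listed options, that is the dimensionality of surface tension.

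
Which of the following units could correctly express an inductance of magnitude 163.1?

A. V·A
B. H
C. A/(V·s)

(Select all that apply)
B

inductance has SI base units: kg * m^2 / (A^2 * s^2)

Checking each option against kg * m^2 / (A^2 * s^2):
  A. V·A: ✗ does not match
  B. H: ✓ matches
  C. A/(V·s): ✗ does not match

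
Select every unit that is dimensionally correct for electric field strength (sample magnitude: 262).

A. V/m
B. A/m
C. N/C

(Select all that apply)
A, C

electric field strength has SI base units: kg * m / (A * s^3)

Checking each option against kg * m / (A * s^3):
  A. V/m: ✓ matches
  B. A/m: ✗ does not match
  C. N/C: ✓ matches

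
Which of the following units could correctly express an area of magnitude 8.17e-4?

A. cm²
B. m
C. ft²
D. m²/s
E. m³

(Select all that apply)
A, C

area has SI base units: m^2

Checking each option against m^2:
  A. cm²: ✓ matches
  B. m: ✗ does not match
  C. ft²: ✓ matches
  D. m²/s: ✗ does not match
  E. m³: ✗ does not match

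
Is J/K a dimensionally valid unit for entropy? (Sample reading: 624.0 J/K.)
Yes

entropy has SI base units: kg * m^2 / (s^2 * K)
J/K reduces to the same SI base units, so it is a valid unit for entropy.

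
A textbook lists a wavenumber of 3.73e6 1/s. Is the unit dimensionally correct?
No

wavenumber has SI base units: 1 / m
1/s does NOT reduce to 1 / m; a valid unit for wavenumber would be e.g. 1/m.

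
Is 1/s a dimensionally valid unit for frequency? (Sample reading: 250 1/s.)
Yes

frequency has SI base units: 1 / s
1/s reduces to the same SI base units, so it is a valid unit for frequency.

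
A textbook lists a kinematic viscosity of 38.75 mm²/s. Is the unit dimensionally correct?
Yes

kinematic viscosity has SI base units: m^2 / s
mm²/s reduces to the same SI base units, so it is a valid unit for kinematic viscosity.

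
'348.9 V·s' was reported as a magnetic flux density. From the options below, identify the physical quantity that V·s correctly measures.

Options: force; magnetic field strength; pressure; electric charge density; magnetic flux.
magnetic flux

magnetic flux density should have units dimensionally equivalent to kg / (A * s^2) (e.g. T).
The given unit 'V·s' reduces to kg * m^2 / (A * s^2). Of the listed options, that is the dimensionality of magnetic flux.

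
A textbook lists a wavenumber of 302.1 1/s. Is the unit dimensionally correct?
No

wavenumber has SI base units: 1 / m
1/s does NOT reduce to 1 / m; a valid unit for wavenumber would be e.g. 1/m.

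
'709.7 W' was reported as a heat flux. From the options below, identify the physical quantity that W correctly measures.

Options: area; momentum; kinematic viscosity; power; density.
power

heat flux should have units dimensionally equivalent to kg / s^3 (e.g. W/m²).
The given unit 'W' reduces to kg * m^2 / s^3. Of the listed options, that is the dimensionality of power.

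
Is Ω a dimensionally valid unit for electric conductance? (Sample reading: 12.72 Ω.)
No

electric conductance has SI base units: A^2 * s^3 / (kg * m^2)
Ω does NOT reduce to A^2 * s^3 / (kg * m^2); a valid unit for electric conductance would be e.g. S.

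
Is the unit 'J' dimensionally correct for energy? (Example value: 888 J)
Yes

energy has SI base units: kg * m^2 / s^2
J reduces to the same SI base units, so it is a valid unit for energy.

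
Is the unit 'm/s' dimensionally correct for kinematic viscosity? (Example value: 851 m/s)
No

kinematic viscosity has SI base units: m^2 / s
m/s does NOT reduce to m^2 / s; a valid unit for kinematic viscosity would be e.g. m²/s.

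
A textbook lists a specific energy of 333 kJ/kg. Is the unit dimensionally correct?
Yes

specific energy has SI base units: m^2 / s^2
kJ/kg reduces to the same SI base units, so it is a valid unit for specific energy.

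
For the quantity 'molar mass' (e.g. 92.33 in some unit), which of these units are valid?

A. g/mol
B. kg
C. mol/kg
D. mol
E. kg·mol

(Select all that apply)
A

molar mass has SI base units: kg / mol

Checking each option against kg / mol:
  A. g/mol: ✓ matches
  B. kg: ✗ does not match
  C. mol/kg: ✗ does not match
  D. mol: ✗ does not match
  E. kg·mol: ✗ does not match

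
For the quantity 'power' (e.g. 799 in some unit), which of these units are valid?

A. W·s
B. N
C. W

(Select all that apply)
C

power has SI base units: kg * m^2 / s^3

Checking each option against kg * m^2 / s^3:
  A. W·s: ✗ does not match
  B. N: ✗ does not match
  C. W: ✓ matches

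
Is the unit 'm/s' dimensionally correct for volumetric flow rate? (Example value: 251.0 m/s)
No

volumetric flow rate has SI base units: m^3 / s
m/s does NOT reduce to m^3 / s; a valid unit for volumetric flow rate would be e.g. m³/s.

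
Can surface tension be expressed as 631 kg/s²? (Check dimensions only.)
Yes

surface tension has SI base units: kg / s^2
kg/s² reduces to the same SI base units, so it is a valid unit for surface tension.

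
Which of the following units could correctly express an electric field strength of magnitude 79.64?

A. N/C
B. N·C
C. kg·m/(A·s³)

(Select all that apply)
A, C

electric field strength has SI base units: kg * m / (A * s^3)

Checking each option against kg * m / (A * s^3):
  A. N/C: ✓ matches
  B. N·C: ✗ does not match
  C. kg·m/(A·s³): ✓ matches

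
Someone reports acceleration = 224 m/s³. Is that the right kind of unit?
No

acceleration has SI base units: m / s^2
m/s³ does NOT reduce to m / s^2; a valid unit for acceleration would be e.g. m/s².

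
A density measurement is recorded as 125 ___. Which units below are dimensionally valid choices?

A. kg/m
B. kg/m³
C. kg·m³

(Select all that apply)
B

density has SI base units: kg / m^3

Checking each option against kg / m^3:
  A. kg/m: ✗ does not match
  B. kg/m³: ✓ matches
  C. kg·m³: ✗ does not match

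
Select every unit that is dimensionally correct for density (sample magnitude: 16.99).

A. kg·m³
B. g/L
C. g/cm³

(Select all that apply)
B, C

density has SI base units: kg / m^3

Checking each option against kg / m^3:
  A. kg·m³: ✗ does not match
  B. g/L: ✓ matches
  C. g/cm³: ✓ matches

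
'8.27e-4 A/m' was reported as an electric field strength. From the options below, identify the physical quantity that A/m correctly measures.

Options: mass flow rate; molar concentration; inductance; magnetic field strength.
magnetic field strength

electric field strength should have units dimensionally equivalent to kg * m / (A * s^3) (e.g. V/m).
The given unit 'A/m' reduces to A / m. Of the listed options, that is the dimensionality of magnetic field strength.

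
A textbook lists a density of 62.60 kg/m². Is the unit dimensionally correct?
No

density has SI base units: kg / m^3
kg/m² does NOT reduce to kg / m^3; a valid unit for density would be e.g. kg/m³.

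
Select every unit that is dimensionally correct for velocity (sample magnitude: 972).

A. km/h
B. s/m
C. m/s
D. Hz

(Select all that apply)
A, C

velocity has SI base units: m / s

Checking each option against m / s:
  A. km/h: ✓ matches
  B. s/m: ✗ does not match
  C. m/s: ✓ matches
  D. Hz: ✗ does not match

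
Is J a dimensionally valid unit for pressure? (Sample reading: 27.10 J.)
No

pressure has SI base units: kg / (m * s^2)
J does NOT reduce to kg / (m * s^2); a valid unit for pressure would be e.g. Pa.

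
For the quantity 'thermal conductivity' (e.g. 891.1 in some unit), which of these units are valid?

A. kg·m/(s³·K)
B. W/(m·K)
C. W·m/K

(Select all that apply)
A, B

thermal conductivity has SI base units: kg * m / (s^3 * K)

Checking each option against kg * m / (s^3 * K):
  A. kg·m/(s³·K): ✓ matches
  B. W/(m·K): ✓ matches
  C. W·m/K: ✗ does not match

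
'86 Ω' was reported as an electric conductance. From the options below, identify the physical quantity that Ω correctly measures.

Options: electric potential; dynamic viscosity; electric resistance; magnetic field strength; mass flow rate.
electric resistance

electric conductance should have units dimensionally equivalent to A^2 * s^3 / (kg * m^2) (e.g. S).
The given unit 'Ω' reduces to kg * m^2 / (A^2 * s^3). Of the listed options, that is the dimensionality of electric resistance.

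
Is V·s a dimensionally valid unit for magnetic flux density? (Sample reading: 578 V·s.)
No

magnetic flux density has SI base units: kg / (A * s^2)
V·s does NOT reduce to kg / (A * s^2); a valid unit for magnetic flux density would be e.g. T.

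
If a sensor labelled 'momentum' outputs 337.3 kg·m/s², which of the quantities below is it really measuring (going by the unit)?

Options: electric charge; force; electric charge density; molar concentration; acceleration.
force

momentum should have units dimensionally equivalent to kg * m / s (e.g. kg·m/s).
The given unit 'kg·m/s²' reduces to kg * m / s^2. Of the listed options, that is the dimensionality of force.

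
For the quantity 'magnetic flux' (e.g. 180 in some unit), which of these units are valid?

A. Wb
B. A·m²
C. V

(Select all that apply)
A

magnetic flux has SI base units: kg * m^2 / (A * s^2)

Checking each option against kg * m^2 / (A * s^2):
  A. Wb: ✓ matches
  B. A·m²: ✗ does not match
  C. V: ✗ does not match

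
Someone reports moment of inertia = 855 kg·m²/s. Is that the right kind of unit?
No

moment of inertia has SI base units: kg * m^2
kg·m²/s does NOT reduce to kg * m^2; a valid unit for moment of inertia would be e.g. kg·m².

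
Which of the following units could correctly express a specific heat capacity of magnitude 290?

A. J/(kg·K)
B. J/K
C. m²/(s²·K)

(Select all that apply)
A, C

specific heat capacity has SI base units: m^2 / (s^2 * K)

Checking each option against m^2 / (s^2 * K):
  A. J/(kg·K): ✓ matches
  B. J/K: ✗ does not match
  C. m²/(s²·K): ✓ matches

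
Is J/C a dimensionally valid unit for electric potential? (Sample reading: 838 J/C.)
Yes

electric potential has SI base units: kg * m^2 / (A * s^3)
J/C reduces to the same SI base units, so it is a valid unit for electric potential.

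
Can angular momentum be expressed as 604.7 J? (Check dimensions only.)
No

angular momentum has SI base units: kg * m^2 / s
J does NOT reduce to kg * m^2 / s; a valid unit for angular momentum would be e.g. kg·m²/s.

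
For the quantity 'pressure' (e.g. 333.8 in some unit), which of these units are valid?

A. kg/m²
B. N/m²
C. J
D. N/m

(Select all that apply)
B

pressure has SI base units: kg / (m * s^2)

Checking each option against kg / (m * s^2):
  A. kg/m²: ✗ does not match
  B. N/m²: ✓ matches
  C. J: ✗ does not match
  D. N/m: ✗ does not match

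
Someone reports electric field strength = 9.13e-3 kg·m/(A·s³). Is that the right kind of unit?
Yes

electric field strength has SI base units: kg * m / (A * s^3)
kg·m/(A·s³) reduces to the same SI base units, so it is a valid unit for electric field strength.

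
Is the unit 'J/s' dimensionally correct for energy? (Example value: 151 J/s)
No

energy has SI base units: kg * m^2 / s^2
J/s does NOT reduce to kg * m^2 / s^2; a valid unit for energy would be e.g. J.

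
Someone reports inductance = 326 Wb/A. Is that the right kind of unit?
Yes

inductance has SI base units: kg * m^2 / (A^2 * s^2)
Wb/A reduces to the same SI base units, so it is a valid unit for inductance.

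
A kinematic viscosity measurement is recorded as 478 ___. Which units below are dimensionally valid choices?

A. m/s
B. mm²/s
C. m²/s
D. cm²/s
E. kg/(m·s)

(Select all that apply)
B, C, D

kinematic viscosity has SI base units: m^2 / s

Checking each option against m^2 / s:
  A. m/s: ✗ does not match
  B. mm²/s: ✓ matches
  C. m²/s: ✓ matches
  D. cm²/s: ✓ matches
  E. kg/(m·s): ✗ does not match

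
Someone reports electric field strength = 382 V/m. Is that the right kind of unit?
Yes

electric field strength has SI base units: kg * m / (A * s^3)
V/m reduces to the same SI base units, so it is a valid unit for electric field strength.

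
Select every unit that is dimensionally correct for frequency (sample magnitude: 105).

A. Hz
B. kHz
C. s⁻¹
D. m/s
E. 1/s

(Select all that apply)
A, B, C, E

frequency has SI base units: 1 / s

Checking each option against 1 / s:
  A. Hz: ✓ matches
  B. kHz: ✓ matches
  C. s⁻¹: ✓ matches
  D. m/s: ✗ does not match
  E. 1/s: ✓ matches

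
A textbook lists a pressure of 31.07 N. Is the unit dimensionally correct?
No

pressure has SI base units: kg / (m * s^2)
N does NOT reduce to kg / (m * s^2); a valid unit for pressure would be e.g. Pa.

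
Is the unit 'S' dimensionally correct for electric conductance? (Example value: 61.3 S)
Yes

electric conductance has SI base units: A^2 * s^3 / (kg * m^2)
S reduces to the same SI base units, so it is a valid unit for electric conductance.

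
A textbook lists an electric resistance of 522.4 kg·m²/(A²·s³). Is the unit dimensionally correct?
Yes

electric resistance has SI base units: kg * m^2 / (A^2 * s^3)
kg·m²/(A²·s³) reduces to the same SI base units, so it is a valid unit for electric resistance.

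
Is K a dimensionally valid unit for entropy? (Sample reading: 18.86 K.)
No

entropy has SI base units: kg * m^2 / (s^2 * K)
K does NOT reduce to kg * m^2 / (s^2 * K); a valid unit for entropy would be e.g. J/K.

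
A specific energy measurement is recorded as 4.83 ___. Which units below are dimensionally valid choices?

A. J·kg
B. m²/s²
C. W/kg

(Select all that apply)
B

specific energy has SI base units: m^2 / s^2

Checking each option against m^2 / s^2:
  A. J·kg: ✗ does not match
  B. m²/s²: ✓ matches
  C. W/kg: ✗ does not match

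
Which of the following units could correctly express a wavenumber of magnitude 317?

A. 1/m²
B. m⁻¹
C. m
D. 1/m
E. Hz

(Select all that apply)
B, D

wavenumber has SI base units: 1 / m

Checking each option against 1 / m:
  A. 1/m²: ✗ does not match
  B. m⁻¹: ✓ matches
  C. m: ✗ does not match
  D. 1/m: ✓ matches
  E. Hz: ✗ does not match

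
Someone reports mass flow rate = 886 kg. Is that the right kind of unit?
No

mass flow rate has SI base units: kg / s
kg does NOT reduce to kg / s; a valid unit for mass flow rate would be e.g. kg/s.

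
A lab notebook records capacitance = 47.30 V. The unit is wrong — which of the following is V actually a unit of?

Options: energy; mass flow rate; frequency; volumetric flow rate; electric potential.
electric potential

capacitance should have units dimensionally equivalent to A^2 * s^4 / (kg * m^2) (e.g. F).
The given unit 'V' reduces to kg * m^2 / (A * s^3). Of the listed options, that is the dimensionality of electric potential.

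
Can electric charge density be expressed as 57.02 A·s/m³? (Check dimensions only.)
Yes

electric charge density has SI base units: A * s / m^3
A·s/m³ reduces to the same SI base units, so it is a valid unit for electric charge density.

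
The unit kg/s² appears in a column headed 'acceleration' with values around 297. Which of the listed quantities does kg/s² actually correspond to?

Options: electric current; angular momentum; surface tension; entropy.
surface tension

acceleration should have units dimensionally equivalent to m / s^2 (e.g. m/s²).
The given unit 'kg/s²' reduces to kg / s^2. Of the listed options, that is the dimensionality of surface tension.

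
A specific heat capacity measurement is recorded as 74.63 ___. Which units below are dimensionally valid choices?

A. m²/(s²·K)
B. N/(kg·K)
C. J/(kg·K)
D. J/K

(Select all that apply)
A, C

specific heat capacity has SI base units: m^2 / (s^2 * K)

Checking each option against m^2 / (s^2 * K):
  A. m²/(s²·K): ✓ matches
  B. N/(kg·K): ✗ does not match
  C. J/(kg·K): ✓ matches
  D. J/K: ✗ does not match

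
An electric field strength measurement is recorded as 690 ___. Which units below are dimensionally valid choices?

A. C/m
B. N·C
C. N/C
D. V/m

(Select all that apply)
C, D

electric field strength has SI base units: kg * m / (A * s^3)

Checking each option against kg * m / (A * s^3):
  A. C/m: ✗ does not match
  B. N·C: ✗ does not match
  C. N/C: ✓ matches
  D. V/m: ✓ matches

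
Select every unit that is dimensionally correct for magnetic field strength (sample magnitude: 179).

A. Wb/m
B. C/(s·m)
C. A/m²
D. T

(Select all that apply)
B

magnetic field strength has SI base units: A / m

Checking each option against A / m:
  A. Wb/m: ✗ does not match
  B. C/(s·m): ✓ matches
  C. A/m²: ✗ does not match
  D. T: ✗ does not match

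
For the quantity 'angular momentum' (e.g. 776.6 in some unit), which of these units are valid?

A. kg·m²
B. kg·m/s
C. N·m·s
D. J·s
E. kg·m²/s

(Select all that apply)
C, D, E

angular momentum has SI base units: kg * m^2 / s

Checking each option against kg * m^2 / s:
  A. kg·m²: ✗ does not match
  B. kg·m/s: ✗ does not match
  C. N·m·s: ✓ matches
  D. J·s: ✓ matches
  E. kg·m²/s: ✓ matches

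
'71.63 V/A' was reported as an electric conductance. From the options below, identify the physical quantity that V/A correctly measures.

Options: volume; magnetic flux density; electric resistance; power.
electric resistance

electric conductance should have units dimensionally equivalent to A^2 * s^3 / (kg * m^2) (e.g. S).
The given unit 'V/A' reduces to kg * m^2 / (A^2 * s^3). Of the listed options, that is the dimensionality of electric resistance.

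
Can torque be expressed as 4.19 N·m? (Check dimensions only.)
Yes

torque has SI base units: kg * m^2 / s^2
N·m reduces to the same SI base units, so it is a valid unit for torque.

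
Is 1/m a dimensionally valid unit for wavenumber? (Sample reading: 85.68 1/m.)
Yes

wavenumber has SI base units: 1 / m
1/m reduces to the same SI base units, so it is a valid unit for wavenumber.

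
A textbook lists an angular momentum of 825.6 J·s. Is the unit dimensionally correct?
Yes

angular momentum has SI base units: kg * m^2 / s
J·s reduces to the same SI base units, so it is a valid unit for angular momentum.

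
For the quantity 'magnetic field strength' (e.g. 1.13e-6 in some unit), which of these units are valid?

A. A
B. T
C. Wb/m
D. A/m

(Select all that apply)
D

magnetic field strength has SI base units: A / m

Checking each option against A / m:
  A. A: ✗ does not match
  B. T: ✗ does not match
  C. Wb/m: ✗ does not match
  D. A/m: ✓ matches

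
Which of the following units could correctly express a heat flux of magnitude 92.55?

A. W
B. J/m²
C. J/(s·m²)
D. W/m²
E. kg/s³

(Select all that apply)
C, D, E

heat flux has SI base units: kg / s^3

Checking each option against kg / s^3:
  A. W: ✗ does not match
  B. J/m²: ✗ does not match
  C. J/(s·m²): ✓ matches
  D. W/m²: ✓ matches
  E. kg/s³: ✓ matches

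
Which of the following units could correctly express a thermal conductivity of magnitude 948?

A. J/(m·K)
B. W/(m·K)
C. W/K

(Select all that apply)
B

thermal conductivity has SI base units: kg * m / (s^3 * K)

Checking each option against kg * m / (s^3 * K):
  A. J/(m·K): ✗ does not match
  B. W/(m·K): ✓ matches
  C. W/K: ✗ does not match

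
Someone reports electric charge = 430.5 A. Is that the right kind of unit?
No

electric charge has SI base units: A * s
A does NOT reduce to A * s; a valid unit for electric charge would be e.g. C.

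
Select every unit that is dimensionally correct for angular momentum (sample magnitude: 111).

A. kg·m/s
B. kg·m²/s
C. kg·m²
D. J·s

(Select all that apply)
B, D

angular momentum has SI base units: kg * m^2 / s

Checking each option against kg * m^2 / s:
  A. kg·m/s: ✗ does not match
  B. kg·m²/s: ✓ matches
  C. kg·m²: ✗ does not match
  D. J·s: ✓ matches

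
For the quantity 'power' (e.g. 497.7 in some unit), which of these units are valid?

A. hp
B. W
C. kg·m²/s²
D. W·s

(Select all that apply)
A, B

power has SI base units: kg * m^2 / s^3

Checking each option against kg * m^2 / s^3:
  A. hp: ✓ matches
  B. W: ✓ matches
  C. kg·m²/s²: ✗ does not match
  D. W·s: ✗ does not match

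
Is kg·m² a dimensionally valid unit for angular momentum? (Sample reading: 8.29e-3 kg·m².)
No

angular momentum has SI base units: kg * m^2 / s
kg·m² does NOT reduce to kg * m^2 / s; a valid unit for angular momentum would be e.g. kg·m²/s.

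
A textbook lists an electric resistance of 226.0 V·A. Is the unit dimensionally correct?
No

electric resistance has SI base units: kg * m^2 / (A^2 * s^3)
V·A does NOT reduce to kg * m^2 / (A^2 * s^3); a valid unit for electric resistance would be e.g. Ω.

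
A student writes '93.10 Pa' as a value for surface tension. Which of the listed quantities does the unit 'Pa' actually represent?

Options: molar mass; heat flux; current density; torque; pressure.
pressure

surface tension should have units dimensionally equivalent to kg / s^2 (e.g. N/m).
The given unit 'Pa' reduces to kg / (m * s^2). Of the listed options, that is the dimensionality of pressure.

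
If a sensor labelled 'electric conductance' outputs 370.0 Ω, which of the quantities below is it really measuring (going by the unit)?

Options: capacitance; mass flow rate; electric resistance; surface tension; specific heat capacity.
electric resistance

electric conductance should have units dimensionally equivalent to A^2 * s^3 / (kg * m^2) (e.g. S).
The given unit 'Ω' reduces to kg * m^2 / (A^2 * s^3). Of the listed options, that is the dimensionality of electric resistance.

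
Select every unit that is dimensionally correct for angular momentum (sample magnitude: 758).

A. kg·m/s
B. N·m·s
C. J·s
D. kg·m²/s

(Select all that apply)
B, C, D

angular momentum has SI base units: kg * m^2 / s

Checking each option against kg * m^2 / s:
  A. kg·m/s: ✗ does not match
  B. N·m·s: ✓ matches
  C. J·s: ✓ matches
  D. kg·m²/s: ✓ matches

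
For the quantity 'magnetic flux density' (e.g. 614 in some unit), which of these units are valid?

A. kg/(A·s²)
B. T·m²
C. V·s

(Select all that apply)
A

magnetic flux density has SI base units: kg / (A * s^2)

Checking each option against kg / (A * s^2):
  A. kg/(A·s²): ✓ matches
  B. T·m²: ✗ does not match
  C. V·s: ✗ does not match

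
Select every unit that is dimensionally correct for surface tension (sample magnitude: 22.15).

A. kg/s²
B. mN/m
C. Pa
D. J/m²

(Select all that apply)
A, B, D

surface tension has SI base units: kg / s^2

Checking each option against kg / s^2:
  A. kg/s²: ✓ matches
  B. mN/m: ✓ matches
  C. Pa: ✗ does not match
  D. J/m²: ✓ matches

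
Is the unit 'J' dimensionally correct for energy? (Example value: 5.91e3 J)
Yes

energy has SI base units: kg * m^2 / s^2
J reduces to the same SI base units, so it is a valid unit for energy.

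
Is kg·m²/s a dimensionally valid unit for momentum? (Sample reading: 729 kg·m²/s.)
No

momentum has SI base units: kg * m / s
kg·m²/s does NOT reduce to kg * m / s; a valid unit for momentum would be e.g. kg·m/s.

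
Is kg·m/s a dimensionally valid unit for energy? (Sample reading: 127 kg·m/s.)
No

energy has SI base units: kg * m^2 / s^2
kg·m/s does NOT reduce to kg * m^2 / s^2; a valid unit for energy would be e.g. J.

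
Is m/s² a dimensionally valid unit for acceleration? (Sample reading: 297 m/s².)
Yes

acceleration has SI base units: m / s^2
m/s² reduces to the same SI base units, so it is a valid unit for acceleration.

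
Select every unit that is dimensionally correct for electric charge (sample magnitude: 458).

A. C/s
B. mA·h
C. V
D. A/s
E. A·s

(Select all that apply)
B, E

electric charge has SI base units: A * s

Checking each option against A * s:
  A. C/s: ✗ does not match
  B. mA·h: ✓ matches
  C. V: ✗ does not match
  D. A/s: ✗ does not match
  E. A·s: ✓ matches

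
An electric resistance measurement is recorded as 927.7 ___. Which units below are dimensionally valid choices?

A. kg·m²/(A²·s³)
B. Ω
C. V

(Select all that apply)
A, B

electric resistance has SI base units: kg * m^2 / (A^2 * s^3)

Checking each option against kg * m^2 / (A^2 * s^3):
  A. kg·m²/(A²·s³): ✓ matches
  B. Ω: ✓ matches
  C. V: ✗ does not match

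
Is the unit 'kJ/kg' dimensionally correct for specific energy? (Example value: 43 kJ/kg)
Yes

specific energy has SI base units: m^2 / s^2
kJ/kg reduces to the same SI base units, so it is a valid unit for specific energy.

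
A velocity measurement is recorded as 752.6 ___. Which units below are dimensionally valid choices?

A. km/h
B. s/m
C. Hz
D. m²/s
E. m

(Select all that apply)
A

velocity has SI base units: m / s

Checking each option against m / s:
  A. km/h: ✓ matches
  B. s/m: ✗ does not match
  C. Hz: ✗ does not match
  D. m²/s: ✗ does not match
  E. m: ✗ does not match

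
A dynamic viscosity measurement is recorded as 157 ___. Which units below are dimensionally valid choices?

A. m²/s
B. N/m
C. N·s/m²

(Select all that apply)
C

dynamic viscosity has SI base units: kg / (m * s)

Checking each option against kg / (m * s):
  A. m²/s: ✗ does not match
  B. N/m: ✗ does not match
  C. N·s/m²: ✓ matches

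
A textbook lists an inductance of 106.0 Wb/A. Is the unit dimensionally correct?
Yes

inductance has SI base units: kg * m^2 / (A^2 * s^2)
Wb/A reduces to the same SI base units, so it is a valid unit for inductance.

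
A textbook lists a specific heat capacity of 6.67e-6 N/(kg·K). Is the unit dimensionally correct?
No

specific heat capacity has SI base units: m^2 / (s^2 * K)
N/(kg·K) does NOT reduce to m^2 / (s^2 * K); a valid unit for specific heat capacity would be e.g. J/(kg·K).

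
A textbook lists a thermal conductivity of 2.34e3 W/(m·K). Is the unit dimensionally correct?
Yes

thermal conductivity has SI base units: kg * m / (s^3 * K)
W/(m·K) reduces to the same SI base units, so it is a valid unit for thermal conductivity.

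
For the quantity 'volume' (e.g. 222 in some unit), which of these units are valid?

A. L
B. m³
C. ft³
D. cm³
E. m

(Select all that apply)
A, B, C, D

volume has SI base units: m^3

Checking each option against m^3:
  A. L: ✓ matches
  B. m³: ✓ matches
  C. ft³: ✓ matches
  D. cm³: ✓ matches
  E. m: ✗ does not match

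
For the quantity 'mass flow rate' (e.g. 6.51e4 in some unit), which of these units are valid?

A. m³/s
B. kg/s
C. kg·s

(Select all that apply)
B

mass flow rate has SI base units: kg / s

Checking each option against kg / s:
  A. m³/s: ✗ does not match
  B. kg/s: ✓ matches
  C. kg·s: ✗ does not match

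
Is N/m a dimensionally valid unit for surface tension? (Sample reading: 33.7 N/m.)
Yes

surface tension has SI base units: kg / s^2
N/m reduces to the same SI base units, so it is a valid unit for surface tension.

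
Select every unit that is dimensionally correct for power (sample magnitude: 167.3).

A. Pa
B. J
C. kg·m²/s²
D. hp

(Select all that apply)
D

power has SI base units: kg * m^2 / s^3

Checking each option against kg * m^2 / s^3:
  A. Pa: ✗ does not match
  B. J: ✗ does not match
  C. kg·m²/s²: ✗ does not match
  D. hp: ✓ matches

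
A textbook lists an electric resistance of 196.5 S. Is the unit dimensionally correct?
No

electric resistance has SI base units: kg * m^2 / (A^2 * s^3)
S does NOT reduce to kg * m^2 / (A^2 * s^3); a valid unit for electric resistance would be e.g. Ω.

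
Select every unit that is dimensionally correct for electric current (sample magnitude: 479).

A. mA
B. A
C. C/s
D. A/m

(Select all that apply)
A, B, C

electric current has SI base units: A

Checking each option against A:
  A. mA: ✓ matches
  B. A: ✓ matches
  C. C/s: ✓ matches
  D. A/m: ✗ does not match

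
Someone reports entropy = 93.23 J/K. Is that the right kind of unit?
Yes

entropy has SI base units: kg * m^2 / (s^2 * K)
J/K reduces to the same SI base units, so it is a valid unit for entropy.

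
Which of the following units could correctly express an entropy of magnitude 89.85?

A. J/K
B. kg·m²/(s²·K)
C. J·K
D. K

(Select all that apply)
A, B

entropy has SI base units: kg * m^2 / (s^2 * K)

Checking each option against kg * m^2 / (s^2 * K):
  A. J/K: ✓ matches
  B. kg·m²/(s²·K): ✓ matches
  C. J·K: ✗ does not match
  D. K: ✗ does not match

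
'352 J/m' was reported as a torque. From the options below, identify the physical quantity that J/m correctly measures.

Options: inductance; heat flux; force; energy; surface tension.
force

torque should have units dimensionally equivalent to kg * m^2 / s^2 (e.g. N·m).
The given unit 'J/m' reduces to kg * m / s^2. Of the listed options, that is the dimensionality of force.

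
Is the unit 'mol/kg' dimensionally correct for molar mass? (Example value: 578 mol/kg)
No

molar mass has SI base units: kg / mol
mol/kg does NOT reduce to kg / mol; a valid unit for molar mass would be e.g. kg/mol.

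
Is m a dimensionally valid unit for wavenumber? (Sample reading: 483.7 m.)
No

wavenumber has SI base units: 1 / m
m does NOT reduce to 1 / m; a valid unit for wavenumber would be e.g. 1/m.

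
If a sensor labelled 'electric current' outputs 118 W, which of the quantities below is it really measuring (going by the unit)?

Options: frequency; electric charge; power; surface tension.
power

electric current should have units dimensionally equivalent to A (e.g. A).
The given unit 'W' reduces to kg * m^2 / s^3. Of the listed options, that is the dimensionality of power.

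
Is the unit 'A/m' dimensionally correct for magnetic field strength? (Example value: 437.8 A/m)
Yes

magnetic field strength has SI base units: A / m
A/m reduces to the same SI base units, so it is a valid unit for magnetic field strength.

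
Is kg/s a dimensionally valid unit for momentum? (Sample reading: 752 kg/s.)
No

momentum has SI base units: kg * m / s
kg/s does NOT reduce to kg * m / s; a valid unit for momentum would be e.g. kg·m/s.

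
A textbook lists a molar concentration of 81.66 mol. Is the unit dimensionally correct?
No

molar concentration has SI base units: mol / m^3
mol does NOT reduce to mol / m^3; a valid unit for molar concentration would be e.g. mol/m³.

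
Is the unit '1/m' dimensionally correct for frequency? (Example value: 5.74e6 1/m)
No

frequency has SI base units: 1 / s
1/m does NOT reduce to 1 / s; a valid unit for frequency would be e.g. Hz.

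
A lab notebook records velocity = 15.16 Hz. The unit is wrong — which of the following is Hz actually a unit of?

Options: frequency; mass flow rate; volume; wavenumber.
frequency

velocity should have units dimensionally equivalent to m / s (e.g. m/s).
The given unit 'Hz' reduces to 1 / s. Of the listed options, that is the dimensionality of frequency.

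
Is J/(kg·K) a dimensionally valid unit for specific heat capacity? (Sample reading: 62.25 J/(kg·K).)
Yes

specific heat capacity has SI base units: m^2 / (s^2 * K)
J/(kg·K) reduces to the same SI base units, so it is a valid unit for specific heat capacity.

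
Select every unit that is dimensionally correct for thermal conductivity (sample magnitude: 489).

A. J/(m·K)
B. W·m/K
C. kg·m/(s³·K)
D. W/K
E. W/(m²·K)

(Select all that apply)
C

thermal conductivity has SI base units: kg * m / (s^3 * K)

Checking each option against kg * m / (s^3 * K):
  A. J/(m·K): ✗ does not match
  B. W·m/K: ✗ does not match
  C. kg·m/(s³·K): ✓ matches
  D. W/K: ✗ does not match
  E. W/(m²·K): ✗ does not match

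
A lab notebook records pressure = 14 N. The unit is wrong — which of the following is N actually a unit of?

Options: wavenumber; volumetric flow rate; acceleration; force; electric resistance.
force

pressure should have units dimensionally equivalent to kg / (m * s^2) (e.g. Pa).
The given unit 'N' reduces to kg * m / s^2. Of the listed options, that is the dimensionality of force.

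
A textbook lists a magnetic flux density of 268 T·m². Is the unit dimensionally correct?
No

magnetic flux density has SI base units: kg / (A * s^2)
T·m² does NOT reduce to kg / (A * s^2); a valid unit for magnetic flux density would be e.g. T.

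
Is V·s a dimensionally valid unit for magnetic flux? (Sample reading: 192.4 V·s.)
Yes

magnetic flux has SI base units: kg * m^2 / (A * s^2)
V·s reduces to the same SI base units, so it is a valid unit for magnetic flux.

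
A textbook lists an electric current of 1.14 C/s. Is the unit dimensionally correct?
Yes

electric current has SI base units: A
C/s reduces to the same SI base units, so it is a valid unit for electric current.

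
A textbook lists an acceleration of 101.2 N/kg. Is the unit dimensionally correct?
Yes

acceleration has SI base units: m / s^2
N/kg reduces to the same SI base units, so it is a valid unit for acceleration.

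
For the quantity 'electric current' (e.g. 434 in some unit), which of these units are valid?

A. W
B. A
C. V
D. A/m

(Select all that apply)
B

electric current has SI base units: A

Checking each option against A:
  A. W: ✗ does not match
  B. A: ✓ matches
  C. V: ✗ does not match
  D. A/m: ✗ does not match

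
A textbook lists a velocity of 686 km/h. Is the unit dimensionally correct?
Yes

velocity has SI base units: m / s
km/h reduces to the same SI base units, so it is a valid unit for velocity.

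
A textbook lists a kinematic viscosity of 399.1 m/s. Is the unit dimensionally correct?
No

kinematic viscosity has SI base units: m^2 / s
m/s does NOT reduce to m^2 / s; a valid unit for kinematic viscosity would be e.g. m²/s.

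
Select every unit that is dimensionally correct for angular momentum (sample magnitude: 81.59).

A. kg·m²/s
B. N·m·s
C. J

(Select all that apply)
A, B

angular momentum has SI base units: kg * m^2 / s

Checking each option against kg * m^2 / s:
  A. kg·m²/s: ✓ matches
  B. N·m·s: ✓ matches
  C. J: ✗ does not match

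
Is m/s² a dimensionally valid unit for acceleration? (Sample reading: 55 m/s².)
Yes

acceleration has SI base units: m / s^2
m/s² reduces to the same SI base units, so it is a valid unit for acceleration.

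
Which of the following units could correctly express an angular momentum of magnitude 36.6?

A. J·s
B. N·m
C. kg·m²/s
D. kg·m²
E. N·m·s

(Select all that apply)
A, C, E

angular momentum has SI base units: kg * m^2 / s

Checking each option against kg * m^2 / s:
  A. J·s: ✓ matches
  B. N·m: ✗ does not match
  C. kg·m²/s: ✓ matches
  D. kg·m²: ✗ does not match
  E. N·m·s: ✓ matches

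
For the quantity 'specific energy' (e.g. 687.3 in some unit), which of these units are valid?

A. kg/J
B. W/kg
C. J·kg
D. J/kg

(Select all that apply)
D

specific energy has SI base units: m^2 / s^2

Checking each option against m^2 / s^2:
  A. kg/J: ✗ does not match
  B. W/kg: ✗ does not match
  C. J·kg: ✗ does not match
  D. J/kg: ✓ matches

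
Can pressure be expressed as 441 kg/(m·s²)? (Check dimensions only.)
Yes

pressure has SI base units: kg / (m * s^2)
kg/(m·s²) reduces to the same SI base units, so it is a valid unit for pressure.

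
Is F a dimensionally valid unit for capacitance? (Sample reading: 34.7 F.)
Yes

capacitance has SI base units: A^2 * s^4 / (kg * m^2)
F reduces to the same SI base units, so it is a valid unit for capacitance.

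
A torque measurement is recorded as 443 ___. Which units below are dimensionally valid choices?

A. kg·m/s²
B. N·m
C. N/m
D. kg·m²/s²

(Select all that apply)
B, D

torque has SI base units: kg * m^2 / s^2

Checking each option against kg * m^2 / s^2:
  A. kg·m/s²: ✗ does not match
  B. N·m: ✓ matches
  C. N/m: ✗ does not match
  D. kg·m²/s²: ✓ matches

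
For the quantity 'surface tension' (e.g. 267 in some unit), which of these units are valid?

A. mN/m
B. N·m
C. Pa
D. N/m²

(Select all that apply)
A

surface tension has SI base units: kg / s^2

Checking each option against kg / s^2:
  A. mN/m: ✓ matches
  B. N·m: ✗ does not match
  C. Pa: ✗ does not match
  D. N/m²: ✗ does not match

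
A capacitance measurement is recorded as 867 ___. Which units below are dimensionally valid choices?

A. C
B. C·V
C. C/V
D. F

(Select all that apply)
C, D

capacitance has SI base units: A^2 * s^4 / (kg * m^2)

Checking each option against A^2 * s^4 / (kg * m^2):
  A. C: ✗ does not match
  B. C·V: ✗ does not match
  C. C/V: ✓ matches
  D. F: ✓ matches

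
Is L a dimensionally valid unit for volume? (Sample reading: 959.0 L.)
Yes

volume has SI base units: m^3
L reduces to the same SI base units, so it is a valid unit for volume.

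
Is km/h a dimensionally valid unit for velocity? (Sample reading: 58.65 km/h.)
Yes

velocity has SI base units: m / s
km/h reduces to the same SI base units, so it is a valid unit for velocity.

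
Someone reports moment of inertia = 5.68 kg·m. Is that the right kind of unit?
No

moment of inertia has SI base units: kg * m^2
kg·m does NOT reduce to kg * m^2; a valid unit for moment of inertia would be e.g. kg·m².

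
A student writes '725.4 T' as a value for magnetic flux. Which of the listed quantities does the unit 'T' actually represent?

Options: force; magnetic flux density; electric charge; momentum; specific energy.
magnetic flux density

magnetic flux should have units dimensionally equivalent to kg * m^2 / (A * s^2) (e.g. Wb).
The given unit 'T' reduces to kg / (A * s^2). Of the listed options, that is the dimensionality of magnetic flux density.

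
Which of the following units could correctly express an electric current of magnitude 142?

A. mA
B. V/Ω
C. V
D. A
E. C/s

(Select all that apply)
A, B, D, E

electric current has SI base units: A

Checking each option against A:
  A. mA: ✓ matches
  B. V/Ω: ✓ matches
  C. V: ✗ does not match
  D. A: ✓ matches
  E. C/s: ✓ matches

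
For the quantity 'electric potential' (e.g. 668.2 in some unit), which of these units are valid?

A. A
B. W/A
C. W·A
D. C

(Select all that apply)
B

electric potential has SI base units: kg * m^2 / (A * s^3)

Checking each option against kg * m^2 / (A * s^3):
  A. A: ✗ does not match
  B. W/A: ✓ matches
  C. W·A: ✗ does not match
  D. C: ✗ does not match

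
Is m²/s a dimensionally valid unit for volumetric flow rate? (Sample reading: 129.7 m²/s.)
No

volumetric flow rate has SI base units: m^3 / s
m²/s does NOT reduce to m^3 / s; a valid unit for volumetric flow rate would be e.g. m³/s.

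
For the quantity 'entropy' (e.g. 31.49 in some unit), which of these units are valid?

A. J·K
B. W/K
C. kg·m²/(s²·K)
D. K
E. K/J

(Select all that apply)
C

entropy has SI base units: kg * m^2 / (s^2 * K)

Checking each option against kg * m^2 / (s^2 * K):
  A. J·K: ✗ does not match
  B. W/K: ✗ does not match
  C. kg·m²/(s²·K): ✓ matches
  D. K: ✗ does not match
  E. K/J: ✗ does not match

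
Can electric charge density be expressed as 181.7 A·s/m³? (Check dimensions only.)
Yes

electric charge density has SI base units: A * s / m^3
A·s/m³ reduces to the same SI base units, so it is a valid unit for electric charge density.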